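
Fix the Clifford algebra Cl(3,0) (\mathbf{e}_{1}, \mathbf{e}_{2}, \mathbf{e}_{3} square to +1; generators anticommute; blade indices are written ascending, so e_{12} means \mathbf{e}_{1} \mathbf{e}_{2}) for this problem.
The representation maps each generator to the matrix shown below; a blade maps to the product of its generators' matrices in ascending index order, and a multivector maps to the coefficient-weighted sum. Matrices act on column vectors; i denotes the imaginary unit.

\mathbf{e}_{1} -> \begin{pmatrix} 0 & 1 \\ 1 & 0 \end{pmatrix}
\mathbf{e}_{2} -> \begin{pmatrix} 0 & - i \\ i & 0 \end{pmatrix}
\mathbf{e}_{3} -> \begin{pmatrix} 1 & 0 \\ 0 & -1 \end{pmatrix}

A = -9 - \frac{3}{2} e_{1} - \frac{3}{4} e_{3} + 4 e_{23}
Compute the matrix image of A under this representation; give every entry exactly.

Bivector images (products of the table entries): rho(e_{23}) = rho(\mathbf{e}_{2})rho(\mathbf{e}_{3}) = \begin{pmatrix} 0 & i \\ i & 0 \end{pmatrix}.
M = (-9)*1 + (-\frac{3}{2})*rho(e_{1}) + (-\frac{3}{4})*rho(e_{3}) + (4)*rho(e_{23}), summed entrywise (1 is the identity matrix):
Answer: \begin{pmatrix} - \frac{39}{4} & - \frac{3}{2} + 4 i \\ - \frac{3}{2} + 4 i & - \frac{33}{4} \end{pmatrix}


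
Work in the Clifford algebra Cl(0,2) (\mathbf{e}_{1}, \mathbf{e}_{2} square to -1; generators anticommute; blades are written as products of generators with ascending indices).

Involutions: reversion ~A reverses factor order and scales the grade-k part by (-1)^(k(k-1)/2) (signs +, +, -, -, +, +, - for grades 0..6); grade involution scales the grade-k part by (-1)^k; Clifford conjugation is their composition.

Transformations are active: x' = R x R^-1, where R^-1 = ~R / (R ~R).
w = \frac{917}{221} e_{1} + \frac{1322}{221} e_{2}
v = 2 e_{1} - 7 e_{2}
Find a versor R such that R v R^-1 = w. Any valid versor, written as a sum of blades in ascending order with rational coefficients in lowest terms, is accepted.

A norm check does it: q(v) = q(w) = -53, hence R = v + w = \frac{1359}{221} e_{1} - \frac{225}{221} e_{2} realises the map — parallel part kept, (v - w)/2 negated, v carried to w.
Answer: \frac{1359}{221} e_{1} - \frac{225}{221} e_{2}


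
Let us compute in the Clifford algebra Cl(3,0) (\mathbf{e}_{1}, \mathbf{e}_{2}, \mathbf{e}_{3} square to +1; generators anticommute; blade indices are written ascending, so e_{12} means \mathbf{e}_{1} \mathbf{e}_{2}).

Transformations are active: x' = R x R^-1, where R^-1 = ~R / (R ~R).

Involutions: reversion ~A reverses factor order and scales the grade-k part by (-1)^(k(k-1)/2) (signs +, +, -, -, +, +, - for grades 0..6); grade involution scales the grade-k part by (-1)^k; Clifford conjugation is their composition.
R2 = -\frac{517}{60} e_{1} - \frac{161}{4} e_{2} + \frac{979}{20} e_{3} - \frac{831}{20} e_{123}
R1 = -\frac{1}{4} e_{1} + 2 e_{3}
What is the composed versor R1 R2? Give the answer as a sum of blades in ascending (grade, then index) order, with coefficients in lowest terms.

Distribute over the terms of R1 (each basis-blade product reordered to ascending indices, repeated generators contracted through their squares):
(-\frac{1}{4} e_{1}) R2 = \frac{517}{240} + \frac{161}{16} e_{12} - \frac{979}{80} e_{13} + \frac{831}{80} e_{23}
(2 e_{3}) R2 = \frac{979}{10} - \frac{831}{10} e_{12} + \frac{517}{30} e_{13} + \frac{161}{2} e_{23}
Summing the partial products and collecting blades:
Answer: \frac{24013}{240} - \frac{5843}{80} e_{12} + \frac{1199}{240} e_{13} + \frac{7271}{80} e_{23}


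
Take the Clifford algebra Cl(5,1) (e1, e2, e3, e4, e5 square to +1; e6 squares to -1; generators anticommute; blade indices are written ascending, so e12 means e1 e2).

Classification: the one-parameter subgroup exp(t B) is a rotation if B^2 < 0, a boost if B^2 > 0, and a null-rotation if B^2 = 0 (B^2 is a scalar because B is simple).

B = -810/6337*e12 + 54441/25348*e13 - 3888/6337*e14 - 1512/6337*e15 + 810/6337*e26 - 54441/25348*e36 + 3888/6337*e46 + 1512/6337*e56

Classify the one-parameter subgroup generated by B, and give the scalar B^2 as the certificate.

B^2 term by term: the squares give (-810/6337)^2*(e12)^2 + (54441/25348)^2*(e13)^2 + (-3888/6337)^2*(e14)^2 + (-1512/6337)^2*(e15)^2 + (810/6337)^2*(e26)^2 + (-54441/25348)^2*(e36)^2 + (3888/6337)^2*(e46)^2 + (1512/6337)^2*(e56)^2 = 656100/40157569*(-1) + 2963822481/642521104*(-1) + 15116544/40157569*(-1) + 2286144/40157569*(-1) + 656100/40157569*(+1) + 2963822481/642521104*(+1) + 15116544/40157569*(+1) + 2286144/40157569*(+1) = 0 (each basis 2-blade squares to minus the product of its generators' squares); cross terms between blades sharing an index anticommute and cancel; the commuting (index-disjoint) pairs give grade-4 terms 2*c*c'*(blade product), which cancel blade by blade — e1236: 22048605/40157569 - 22048605/40157569 = 0; e1246: -6298560/40157569 + 6298560/40157569 = 0; e1256: -2449440/40157569 + 2449440/40157569 = 0; e1346: 105833304/40157569 - 105833304/40157569 = 0; e1356: 41157396/40157569 - 41157396/40157569 = 0; e1456: -11757312/40157569 + 11757312/40157569 = 0 — confirming B is simple. So B^2 = 0.
Answer: null-rotation, certificate B^2 = 0. The scalar 0 is the complete invariant here: its sign names the subgroup type.


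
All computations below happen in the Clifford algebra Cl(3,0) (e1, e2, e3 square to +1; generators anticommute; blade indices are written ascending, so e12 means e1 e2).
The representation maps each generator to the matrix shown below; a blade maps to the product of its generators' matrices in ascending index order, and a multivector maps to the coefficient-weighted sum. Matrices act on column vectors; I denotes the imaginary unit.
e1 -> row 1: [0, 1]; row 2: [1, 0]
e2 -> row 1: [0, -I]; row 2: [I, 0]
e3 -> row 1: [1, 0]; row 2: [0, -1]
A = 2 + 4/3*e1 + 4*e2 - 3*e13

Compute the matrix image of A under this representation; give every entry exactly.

Bivector images (products of the table entries): rho(e13) = rho(e1)rho(e3) = row 1: [0, -1]; row 2: [1, 0].
M = (2)*1 + (4/3)*rho(e1) + (4)*rho(e2) + (-3)*rho(e13), summed entrywise (1 is the identity matrix):
Answer: row 1: [2, 13/3 - 4*I]; row 2: [-5/3 + 4*I, 2]


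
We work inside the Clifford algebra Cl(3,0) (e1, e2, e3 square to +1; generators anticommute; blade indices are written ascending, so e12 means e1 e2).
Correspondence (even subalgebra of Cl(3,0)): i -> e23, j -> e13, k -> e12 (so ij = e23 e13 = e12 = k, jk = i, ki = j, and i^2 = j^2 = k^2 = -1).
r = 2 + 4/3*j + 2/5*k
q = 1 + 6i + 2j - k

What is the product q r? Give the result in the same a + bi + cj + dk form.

In blades: q = 1 - e12 + 2*e13 + 6*e23, r = 2 + 2/5*e12 + 4/3*e13.
Distribute q over r term by term (generator squares from the signature, products reordered to ascending indices): (1)*r = 2 + 2/5*e12 + 4/3*e13; (-e12)*r = 2/5 - 2*e12 + 4/3*e23; (2*e13)*r = -8/3 + 4*e13 + 4/5*e23; (6*e23)*r = 8*e12 - 12/5*e13 + 12*e23.
Sum: -4/15 + 32/5*e12 + 44/15*e13 + 212/15*e23; translating back through the correspondence:
Answer: -4/15 + 212/15*i + 44/15*j + 32/5*k


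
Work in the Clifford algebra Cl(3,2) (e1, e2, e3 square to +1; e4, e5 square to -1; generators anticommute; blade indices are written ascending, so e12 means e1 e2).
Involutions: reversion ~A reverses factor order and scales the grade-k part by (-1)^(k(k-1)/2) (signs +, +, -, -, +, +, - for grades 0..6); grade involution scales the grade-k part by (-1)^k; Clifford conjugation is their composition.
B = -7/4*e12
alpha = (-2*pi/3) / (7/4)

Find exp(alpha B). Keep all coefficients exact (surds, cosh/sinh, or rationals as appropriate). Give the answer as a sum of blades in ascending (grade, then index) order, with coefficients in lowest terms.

B^2 = (-7/4)^2*(e12)^2 = 49/16*(-1) = -49/16 (a basis 2-blade squares to minus the product of its generators' squares).
B^2 = -49/16 — a negative square means the series sums to a rotation: l = 7/4, alpha*l = -2*pi/3, so exp(alpha B) = cos(-2*pi/3) + (sin(-2*pi/3)/(7/4))*B = -1/2 + (-2*sqrt(3)/7)*B.
Answer: -1/2 + sqrt(3)/2*e12


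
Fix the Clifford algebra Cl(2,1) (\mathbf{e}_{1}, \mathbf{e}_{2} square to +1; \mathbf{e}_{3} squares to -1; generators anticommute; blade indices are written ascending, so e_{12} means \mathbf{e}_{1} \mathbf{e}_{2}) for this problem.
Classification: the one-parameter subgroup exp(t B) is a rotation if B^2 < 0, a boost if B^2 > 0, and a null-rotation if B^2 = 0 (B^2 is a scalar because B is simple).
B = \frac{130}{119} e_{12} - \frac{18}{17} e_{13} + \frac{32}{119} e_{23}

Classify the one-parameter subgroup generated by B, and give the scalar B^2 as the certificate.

B^2 term by term: the squares give (\frac{130}{119})^2*(e_{12})^2 + (-\frac{18}{17})^2*(e_{13})^2 + (\frac{32}{119})^2*(e_{23})^2 = \frac{16900}{14161}*(-1) + \frac{324}{289}*(+1) + \frac{1024}{14161}*(+1) = 0 (each basis 2-blade squares to minus the product of its generators' squares); cross terms between blades sharing an index anticommute and cancel. So B^2 = 0.
Answer: null-rotation, certificate B^2 = 0. The class reads off the invariant scalar 0 directly.


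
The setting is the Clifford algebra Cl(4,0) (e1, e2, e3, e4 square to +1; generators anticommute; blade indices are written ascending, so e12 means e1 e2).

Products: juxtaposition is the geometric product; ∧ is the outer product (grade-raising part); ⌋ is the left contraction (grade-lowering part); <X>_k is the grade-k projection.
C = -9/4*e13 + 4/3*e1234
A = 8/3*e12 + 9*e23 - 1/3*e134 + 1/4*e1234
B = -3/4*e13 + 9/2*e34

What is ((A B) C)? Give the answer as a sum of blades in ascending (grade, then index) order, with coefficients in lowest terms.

step 1: 3/2*e1 - 1/4*e4 - 63/8*e12 + 2*e23 + 645/16*e24 + 12*e1234
step 2: 16 - 27/8*e3 - 9/2*e12 + 215/4*e13 - 8/3*e14 - 567/32*e23 - 27*e24 + 21/2*e34 + 1/3*e123 + 9/16*e134 + 2*e234 + 5805/64*e1234
Answer: 16 - 27/8*e3 - 9/2*e12 + 215/4*e13 - 8/3*e14 - 567/32*e23 - 27*e24 + 21/2*e34 + 1/3*e123 + 9/16*e134 + 2*e234 + 5805/64*e1234


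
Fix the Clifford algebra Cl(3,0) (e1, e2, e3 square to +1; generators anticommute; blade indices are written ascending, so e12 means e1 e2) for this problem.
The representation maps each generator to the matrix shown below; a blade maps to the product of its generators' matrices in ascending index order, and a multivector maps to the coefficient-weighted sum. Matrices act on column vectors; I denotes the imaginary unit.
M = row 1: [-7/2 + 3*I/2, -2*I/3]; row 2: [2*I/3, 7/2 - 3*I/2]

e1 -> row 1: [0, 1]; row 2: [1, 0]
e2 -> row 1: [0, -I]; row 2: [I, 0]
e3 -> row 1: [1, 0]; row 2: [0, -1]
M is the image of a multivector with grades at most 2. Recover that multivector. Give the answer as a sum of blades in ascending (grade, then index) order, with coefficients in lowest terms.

Method: 1, rho(e1), rho(e2), rho(e3) form a trace-orthogonal basis of the 2x2 complex matrices (tr(X Y) = 2 if X = Y, else 0), so M = m0*1 + m1*rho(e1) + m2*rho(e2) + m3*rho(e3) with m0 = tr(M)/2 = 0, m1 = tr(M rho(e1))/2 = 0, m2 = tr(M rho(e2))/2 = 2/3, m3 = tr(M rho(e3))/2 = -7/2 + 3*I/2.
Multiplying table entries, the bivector images are rho(e12) = I*rho(e3), rho(e13) = -I*rho(e2), rho(e23) = I*rho(e1); with real blade coefficients the real parts of m0..m3 are the coefficients of 1, e1, e2, e3 and the imaginary parts give the bivectors (e23: Im m1, e13: -Im m2, e12: Im m3).
Answer: 2/3*e2 - 7/2*e3 + 3/2*e12


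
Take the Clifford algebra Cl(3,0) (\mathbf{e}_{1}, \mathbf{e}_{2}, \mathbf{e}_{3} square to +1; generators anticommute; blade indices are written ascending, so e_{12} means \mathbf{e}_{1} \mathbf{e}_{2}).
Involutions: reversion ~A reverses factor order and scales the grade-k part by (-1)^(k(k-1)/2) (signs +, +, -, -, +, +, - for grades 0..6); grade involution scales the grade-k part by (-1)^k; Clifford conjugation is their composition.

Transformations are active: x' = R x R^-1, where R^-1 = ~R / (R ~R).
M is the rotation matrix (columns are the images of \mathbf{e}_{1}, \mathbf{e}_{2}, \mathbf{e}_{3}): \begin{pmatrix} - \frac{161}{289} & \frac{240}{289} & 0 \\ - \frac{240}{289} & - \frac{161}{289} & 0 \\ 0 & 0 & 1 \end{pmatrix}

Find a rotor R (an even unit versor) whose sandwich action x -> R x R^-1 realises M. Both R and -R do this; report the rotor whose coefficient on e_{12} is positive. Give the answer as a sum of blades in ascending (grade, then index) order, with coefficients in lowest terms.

Method: write R = a + b12*e_{12} + b13*e_{13} + b23*e_{23} with a^2 + b12^2 + b13^2 + b23^2 = 1 (so R^-1 = ~R). Expanding the columns R e_j ~R gives tr M = 4a^2 - 1 and, from the antisymmetric part, M21 - M12 = -4a*b12, M13 - M31 = 4a*b13, M32 - M23 = -4a*b23.
Here tr M = -\frac{33}{289}, so a^2 = (1 + tr M)/4 = \frac{64}{289} and a = ±\frac{8}{17}. Taking a = \frac{8}{17}: M21 - M12 = -\frac{480}{289}, M13 - M31 = 0, M32 - M23 = 0, giving b12 = \frac{15}{17}, b13 = 0, b23 = 0, i.e. R = \frac{8}{17} + \frac{15}{17} e_{12}.
Its e_{12} coefficient is already positive.
Answer: \frac{8}{17} + \frac{15}{17} e_{12}. Sheet selection: the two-to-one cover makes ±R indistinguishable at the matrix level (trace -\frac{33}{289}), so uniqueness comes from the required sign on e_{12}.


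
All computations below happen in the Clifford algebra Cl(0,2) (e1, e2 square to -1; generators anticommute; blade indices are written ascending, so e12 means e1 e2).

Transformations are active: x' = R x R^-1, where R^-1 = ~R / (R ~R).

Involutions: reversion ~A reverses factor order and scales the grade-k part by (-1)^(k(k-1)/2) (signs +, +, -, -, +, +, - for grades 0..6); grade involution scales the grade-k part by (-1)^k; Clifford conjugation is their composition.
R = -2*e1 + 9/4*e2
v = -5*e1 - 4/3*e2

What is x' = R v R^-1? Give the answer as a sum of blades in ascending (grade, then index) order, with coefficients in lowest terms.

~R = -2*e1 + 9/4*e2, and R ~R = -145/16, so R^-1 = ~R / (-145/16).
R v = -7 + 167/12*e12
Answer: 277/145*e1 + 2092/435*e2


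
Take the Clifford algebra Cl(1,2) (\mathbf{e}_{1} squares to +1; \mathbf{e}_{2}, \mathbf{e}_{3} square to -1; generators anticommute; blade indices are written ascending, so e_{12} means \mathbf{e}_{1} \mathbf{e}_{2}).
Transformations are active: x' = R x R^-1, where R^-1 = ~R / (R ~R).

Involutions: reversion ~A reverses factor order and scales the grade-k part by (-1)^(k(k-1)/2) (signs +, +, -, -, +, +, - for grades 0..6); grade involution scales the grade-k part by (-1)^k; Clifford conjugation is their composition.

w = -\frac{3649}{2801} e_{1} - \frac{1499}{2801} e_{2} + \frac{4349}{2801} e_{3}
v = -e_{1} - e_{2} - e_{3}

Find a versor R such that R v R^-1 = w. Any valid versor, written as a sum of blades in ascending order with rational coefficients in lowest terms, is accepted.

Since q(v) = q(w) = -1, the sum R = v + w = -\frac{6450}{2801} e_{1} - \frac{4300}{2801} e_{2} + \frac{1548}{2801} e_{3} does the job whenever invertible.
Answer: -\frac{6450}{2801} e_{1} - \frac{4300}{2801} e_{2} + \frac{1548}{2801} e_{3}


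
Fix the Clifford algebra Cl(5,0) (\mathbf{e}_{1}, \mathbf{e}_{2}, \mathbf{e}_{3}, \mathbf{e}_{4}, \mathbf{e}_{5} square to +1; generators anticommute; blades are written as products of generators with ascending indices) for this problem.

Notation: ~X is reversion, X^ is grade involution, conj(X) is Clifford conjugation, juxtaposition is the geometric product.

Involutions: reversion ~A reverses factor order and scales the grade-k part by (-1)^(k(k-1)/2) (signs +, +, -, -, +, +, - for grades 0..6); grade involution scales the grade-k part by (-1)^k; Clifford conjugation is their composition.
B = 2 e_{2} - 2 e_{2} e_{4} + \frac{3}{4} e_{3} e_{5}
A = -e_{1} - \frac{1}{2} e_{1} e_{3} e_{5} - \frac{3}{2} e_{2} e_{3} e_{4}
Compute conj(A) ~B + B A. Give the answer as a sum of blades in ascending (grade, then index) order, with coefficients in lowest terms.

first term: -\frac{3}{8} e_{1} - 3 e_{3} + 2 e_{1} e_{2} - 3 e_{3} e_{4} + 2 e_{1} e_{2} e_{4} - \frac{3}{4} e_{1} e_{3} e_{5} - \frac{9}{8} e_{2} e_{4} e_{5} - e_{1} e_{2} e_{3} e_{5} + e_{1} e_{2} e_{3} e_{4} e_{5}
second term: \frac{3}{8} e_{1} + 3 e_{3} + 2 e_{1} e_{2} - 3 e_{3} e_{4} + 2 e_{1} e_{2} e_{4} - \frac{3}{4} e_{1} e_{3} e_{5} - \frac{9}{8} e_{2} e_{4} e_{5} + e_{1} e_{2} e_{3} e_{5} - e_{1} e_{2} e_{3} e_{4} e_{5}
Answer: 4 e_{1} e_{2} - 6 e_{3} e_{4} + 4 e_{1} e_{2} e_{4} - \frac{3}{2} e_{1} e_{3} e_{5} - \frac{9}{4} e_{2} e_{4} e_{5}


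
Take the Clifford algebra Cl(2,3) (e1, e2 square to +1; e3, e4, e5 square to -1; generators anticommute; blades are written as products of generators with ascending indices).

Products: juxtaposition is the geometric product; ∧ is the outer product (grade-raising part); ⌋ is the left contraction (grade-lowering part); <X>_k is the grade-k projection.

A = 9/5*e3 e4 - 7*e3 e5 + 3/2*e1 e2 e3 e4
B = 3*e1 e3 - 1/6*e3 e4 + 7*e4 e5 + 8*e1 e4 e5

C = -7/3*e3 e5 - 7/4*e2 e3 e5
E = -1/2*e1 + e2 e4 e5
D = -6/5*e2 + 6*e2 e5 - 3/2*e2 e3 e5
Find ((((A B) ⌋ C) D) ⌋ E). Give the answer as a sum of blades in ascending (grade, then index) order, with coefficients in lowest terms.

step 1: 3/10 + 1/4*e1 e2 + 27/5*e1 e4 - 21*e1 e5 - 9/2*e2 e4 - 49*e3 e4 - 63/5*e3 e5 - 7/6*e4 e5 - 56*e1 e3 e4 - 72/5*e1 e3 e5 + 12*e2 e3 e5 - 21/2*e1 e2 e3 e5
step 2: -42/5 - 441/20*e2 - 7/10*e3 e5 - 21/40*e2 e3 e5
step 3: 10269/400 + 903/100*e2 + 63/20*e3 - 1323/10*e5 + 21/5*e2 e3 - 252/5*e2 e5 + 6741/200*e3 e5 + 336/25*e2 e3 e5
step 4: -10269/800*e1 + 252/5*e4 + 1323/10*e2 e4 + 903/100*e4 e5 + 10269/400*e2 e4 e5
Answer: -10269/800*e1 + 252/5*e4 + 1323/10*e2 e4 + 903/100*e4 e5 + 10269/400*e2 e4 e5


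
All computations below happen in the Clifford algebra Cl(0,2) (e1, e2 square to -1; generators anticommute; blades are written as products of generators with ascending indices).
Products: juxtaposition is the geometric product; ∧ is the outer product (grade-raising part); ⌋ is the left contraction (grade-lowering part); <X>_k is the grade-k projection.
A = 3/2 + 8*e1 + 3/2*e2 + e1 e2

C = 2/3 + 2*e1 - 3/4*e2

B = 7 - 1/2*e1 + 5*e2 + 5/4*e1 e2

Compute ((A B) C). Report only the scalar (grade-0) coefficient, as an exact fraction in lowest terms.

step 1: 23/4 + 417/8*e1 + 15/2*e2 + 397/8*e1 e2
step 2: -2275/24 + 2671/32*e1 + 1599/16*e2 - 2017/96*e1 e2
Answer: -2275/24


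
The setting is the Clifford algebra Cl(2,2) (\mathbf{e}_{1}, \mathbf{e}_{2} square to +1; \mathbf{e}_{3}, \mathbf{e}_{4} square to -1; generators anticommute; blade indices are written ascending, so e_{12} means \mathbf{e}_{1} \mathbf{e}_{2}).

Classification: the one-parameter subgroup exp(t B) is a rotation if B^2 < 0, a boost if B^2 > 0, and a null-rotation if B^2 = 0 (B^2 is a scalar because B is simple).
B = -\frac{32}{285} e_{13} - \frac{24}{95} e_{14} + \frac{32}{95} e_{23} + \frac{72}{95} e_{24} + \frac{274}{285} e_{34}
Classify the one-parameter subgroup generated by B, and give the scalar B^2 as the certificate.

B^2 term by term: the squares give (-\frac{32}{285})^2*(e_{13})^2 + (-\frac{24}{95})^2*(e_{14})^2 + (\frac{32}{95})^2*(e_{23})^2 + (\frac{72}{95})^2*(e_{24})^2 + (\frac{274}{285})^2*(e_{34})^2 = \frac{1024}{81225}*(+1) + \frac{576}{9025}*(+1) + \frac{1024}{9025}*(+1) + \frac{5184}{9025}*(+1) + \frac{75076}{81225}*(-1) = -\frac{4}{25} (each basis 2-blade squares to minus the product of its generators' squares); cross terms between blades sharing an index anticommute and cancel; the commuting (index-disjoint) pairs give grade-4 terms 2*c*c'*(blade product), which cancel blade by blade — e_{1234}: \frac{1536}{9025} - \frac{1536}{9025} = 0 — confirming B is simple. So B^2 = -\frac{4}{25}.
Answer: rotation, certificate B^2 = -\frac{4}{25}. B^2 = -\frac{4}{25} is basis-independent, so its sign is the whole story.


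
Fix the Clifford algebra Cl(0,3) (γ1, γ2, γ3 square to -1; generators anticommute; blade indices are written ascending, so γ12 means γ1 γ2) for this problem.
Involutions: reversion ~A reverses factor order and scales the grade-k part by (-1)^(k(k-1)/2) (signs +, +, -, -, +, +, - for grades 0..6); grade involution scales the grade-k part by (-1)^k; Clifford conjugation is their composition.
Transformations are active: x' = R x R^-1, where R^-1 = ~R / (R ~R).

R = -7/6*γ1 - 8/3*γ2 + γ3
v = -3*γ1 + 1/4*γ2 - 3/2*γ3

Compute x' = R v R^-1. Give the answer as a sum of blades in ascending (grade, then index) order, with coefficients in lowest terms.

~R = -7/6*γ1 - 8/3*γ2 + γ3, and R ~R = -341/36, so R^-1 = ~R / (-341/36).
R v = -4/3 - 199/24*γ12 + 19/4*γ13 + 15/4*γ23
Answer: 911/341*γ1 - 1365/1364*γ2 + 1215/682*γ3


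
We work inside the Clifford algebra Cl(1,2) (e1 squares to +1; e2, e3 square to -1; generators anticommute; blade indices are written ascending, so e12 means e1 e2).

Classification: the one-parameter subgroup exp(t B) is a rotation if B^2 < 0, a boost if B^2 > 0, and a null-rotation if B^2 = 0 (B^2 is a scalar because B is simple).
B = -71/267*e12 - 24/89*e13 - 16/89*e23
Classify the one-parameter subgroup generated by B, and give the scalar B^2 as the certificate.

B^2 term by term: the squares give (-71/267)^2*(e12)^2 + (-24/89)^2*(e13)^2 + (-16/89)^2*(e23)^2 = 5041/71289*(+1) + 576/7921*(+1) + 256/7921*(-1) = 1/9 (each basis 2-blade squares to minus the product of its generators' squares); cross terms between blades sharing an index anticommute and cancel. So B^2 = 1/9.
Answer: boost, certificate B^2 = 1/9. The class reads off the invariant scalar 1/9 directly.


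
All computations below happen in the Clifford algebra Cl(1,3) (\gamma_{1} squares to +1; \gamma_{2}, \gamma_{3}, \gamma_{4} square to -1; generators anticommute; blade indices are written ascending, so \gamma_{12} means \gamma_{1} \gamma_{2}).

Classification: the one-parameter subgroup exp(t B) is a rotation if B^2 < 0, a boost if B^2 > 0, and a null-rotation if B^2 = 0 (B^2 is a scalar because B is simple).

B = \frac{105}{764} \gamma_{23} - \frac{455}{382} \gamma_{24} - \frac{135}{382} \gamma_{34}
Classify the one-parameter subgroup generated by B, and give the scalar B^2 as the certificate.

B^2 term by term: the squares give (\frac{105}{764})^2*(\gamma_{23})^2 + (-\frac{455}{382})^2*(\gamma_{24})^2 + (-\frac{135}{382})^2*(\gamma_{34})^2 = \frac{11025}{583696}*(-1) + \frac{207025}{145924}*(-1) + \frac{18225}{145924}*(-1) = -\frac{25}{16} (each basis 2-blade squares to minus the product of its generators' squares); cross terms between blades sharing an index anticommute and cancel. So B^2 = -\frac{25}{16}.
Answer: rotation, certificate B^2 = -\frac{25}{16}. The invariant at work: B^2 = -\frac{25}{16} is unchanged by conjugation, hence its sign classifies the subgroup whatever basis B is written in.


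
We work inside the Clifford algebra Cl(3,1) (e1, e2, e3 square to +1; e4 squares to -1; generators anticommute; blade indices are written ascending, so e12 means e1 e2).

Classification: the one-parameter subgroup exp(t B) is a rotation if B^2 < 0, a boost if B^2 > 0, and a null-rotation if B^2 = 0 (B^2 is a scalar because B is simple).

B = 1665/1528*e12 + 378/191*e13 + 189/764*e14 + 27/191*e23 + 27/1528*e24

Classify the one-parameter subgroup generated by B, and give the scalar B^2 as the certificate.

B^2 term by term: the squares give (1665/1528)^2*(e12)^2 + (378/191)^2*(e13)^2 + (189/764)^2*(e14)^2 + (27/191)^2*(e23)^2 + (27/1528)^2*(e24)^2 = 2772225/2334784*(-1) + 142884/36481*(-1) + 35721/583696*(+1) + 729/36481*(-1) + 729/2334784*(+1) = -81/16 (each basis 2-blade squares to minus the product of its generators' squares); cross terms between blades sharing an index anticommute and cancel; the commuting (index-disjoint) pairs give grade-4 terms 2*c*c'*(blade product), which cancel blade by blade — e1234: -5103/72962 + 5103/72962 = 0 — confirming B is simple. So B^2 = -81/16.
Answer: rotation, certificate B^2 = -81/16. Check the certificate: B^2 = -81/16, and that sign is decisive whatever form B takes.


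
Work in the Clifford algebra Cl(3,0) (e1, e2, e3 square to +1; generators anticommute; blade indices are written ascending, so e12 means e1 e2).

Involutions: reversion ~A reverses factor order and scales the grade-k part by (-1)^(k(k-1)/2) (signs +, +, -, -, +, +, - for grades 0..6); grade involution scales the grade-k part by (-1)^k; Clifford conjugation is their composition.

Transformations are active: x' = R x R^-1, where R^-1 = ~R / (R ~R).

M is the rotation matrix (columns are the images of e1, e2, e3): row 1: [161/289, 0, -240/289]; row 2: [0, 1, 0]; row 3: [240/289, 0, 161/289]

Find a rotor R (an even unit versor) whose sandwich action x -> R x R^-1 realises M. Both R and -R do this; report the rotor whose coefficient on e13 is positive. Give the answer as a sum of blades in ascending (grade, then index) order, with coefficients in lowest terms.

Method: write R = a + b12*e12 + b13*e13 + b23*e23 with a^2 + b12^2 + b13^2 + b23^2 = 1 (so R^-1 = ~R). Expanding the columns R e_j ~R gives tr M = 4a^2 - 1 and, from the antisymmetric part, M21 - M12 = -4a*b12, M13 - M31 = 4a*b13, M32 - M23 = -4a*b23.
Here tr M = 611/289, so a^2 = (1 + tr M)/4 = 225/289 and a = ±15/17. Taking a = 15/17: M21 - M12 = 0, M13 - M31 = -480/289, M32 - M23 = 0, giving b12 = 0, b13 = -8/17, b23 = 0, i.e. R = 15/17 - 8/17*e13.
Its e13 coefficient is negative, so report the other preimage -R.
Answer: -15/17 + 8/17*e13. Uniqueness: Spin(3) -> SO(3) maps R and -R to the same rotation of trace 611/289; fixing the sign of the e13 coefficient removes the ambiguity.


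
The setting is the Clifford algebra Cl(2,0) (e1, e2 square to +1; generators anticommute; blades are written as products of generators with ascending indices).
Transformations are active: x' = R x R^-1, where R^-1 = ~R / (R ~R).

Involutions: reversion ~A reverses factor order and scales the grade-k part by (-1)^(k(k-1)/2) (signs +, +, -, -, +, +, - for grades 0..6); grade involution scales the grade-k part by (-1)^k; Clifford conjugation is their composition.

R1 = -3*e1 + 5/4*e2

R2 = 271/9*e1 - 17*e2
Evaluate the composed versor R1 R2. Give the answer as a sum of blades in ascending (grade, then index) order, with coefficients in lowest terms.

Distribute over the terms of R1 (each basis-blade product reordered to ascending indices, repeated generators contracted through their squares):
(-3*e1) R2 = -271/3 + 51*e1 e2
(5/4*e2) R2 = -85/4 - 1355/36*e1 e2
Summing the partial products and collecting blades:
Answer: -1339/12 + 481/36*e1 e2


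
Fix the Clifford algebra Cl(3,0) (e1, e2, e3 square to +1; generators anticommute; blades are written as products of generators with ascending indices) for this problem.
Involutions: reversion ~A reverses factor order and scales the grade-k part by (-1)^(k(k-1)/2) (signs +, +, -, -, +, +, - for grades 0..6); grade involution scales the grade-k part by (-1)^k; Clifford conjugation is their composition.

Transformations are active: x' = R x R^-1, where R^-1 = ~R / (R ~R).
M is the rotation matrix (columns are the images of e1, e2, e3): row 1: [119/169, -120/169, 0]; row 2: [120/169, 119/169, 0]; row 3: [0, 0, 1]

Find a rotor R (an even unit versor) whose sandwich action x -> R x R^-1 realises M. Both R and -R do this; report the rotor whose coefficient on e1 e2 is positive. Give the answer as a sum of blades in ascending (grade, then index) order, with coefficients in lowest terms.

Method: write R = a + b12*e1 e2 + b13*e1 e3 + b23*e2 e3 with a^2 + b12^2 + b13^2 + b23^2 = 1 (so R^-1 = ~R). Expanding the columns R e_j ~R gives tr M = 4a^2 - 1 and, from the antisymmetric part, M21 - M12 = -4a*b12, M13 - M31 = 4a*b13, M32 - M23 = -4a*b23.
Here tr M = 407/169, so a^2 = (1 + tr M)/4 = 144/169 and a = ±12/13. Taking a = 12/13: M21 - M12 = 240/169, M13 - M31 = 0, M32 - M23 = 0, giving b12 = -5/13, b13 = 0, b23 = 0, i.e. R = 12/13 - 5/13*e1 e2.
Its e1 e2 coefficient is negative, so report the other preimage -R.
Answer: -12/13 + 5/13*e1 e2. Recall the cover is two-to-one: with M of trace 407/169, both preimages act alike, and the stated e1 e2 sign chooses the sheet.


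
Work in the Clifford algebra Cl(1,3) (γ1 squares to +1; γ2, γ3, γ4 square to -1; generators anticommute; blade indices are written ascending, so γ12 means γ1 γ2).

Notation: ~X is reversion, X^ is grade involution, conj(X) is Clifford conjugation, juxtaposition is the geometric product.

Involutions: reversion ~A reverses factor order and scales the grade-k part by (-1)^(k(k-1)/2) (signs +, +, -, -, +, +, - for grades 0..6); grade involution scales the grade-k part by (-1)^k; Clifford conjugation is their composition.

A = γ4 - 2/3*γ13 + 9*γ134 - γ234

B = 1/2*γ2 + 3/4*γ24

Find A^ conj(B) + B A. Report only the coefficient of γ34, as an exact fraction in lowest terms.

first term: 3/4*γ2 - 3/4*γ3 - 1/2*γ24 + 1/2*γ34 - 85/12*γ123 + 4*γ1234
second term: -3/4*γ2 - 3/4*γ3 + 1/2*γ24 + 1/2*γ34 + 85/12*γ123 - 4*γ1234
Answer: 1


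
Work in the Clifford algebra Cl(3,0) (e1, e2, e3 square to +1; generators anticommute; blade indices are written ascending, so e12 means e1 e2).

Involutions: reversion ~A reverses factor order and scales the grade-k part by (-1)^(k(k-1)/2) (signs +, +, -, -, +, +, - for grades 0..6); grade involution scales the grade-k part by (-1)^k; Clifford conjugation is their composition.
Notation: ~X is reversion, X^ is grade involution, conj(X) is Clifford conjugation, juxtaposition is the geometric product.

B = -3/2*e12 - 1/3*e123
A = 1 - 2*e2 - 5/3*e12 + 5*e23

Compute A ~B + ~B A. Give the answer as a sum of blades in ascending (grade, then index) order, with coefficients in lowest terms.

first term: 5/2 + 4/3*e1 + 5/9*e3 + 3/2*e12 - 41/6*e13 + 1/3*e123
second term: 5/2 - 14/3*e1 + 5/9*e3 + 3/2*e12 + 49/6*e13 + 1/3*e123
Answer: 5 - 10/3*e1 + 10/9*e3 + 3*e12 + 4/3*e13 + 2/3*e123


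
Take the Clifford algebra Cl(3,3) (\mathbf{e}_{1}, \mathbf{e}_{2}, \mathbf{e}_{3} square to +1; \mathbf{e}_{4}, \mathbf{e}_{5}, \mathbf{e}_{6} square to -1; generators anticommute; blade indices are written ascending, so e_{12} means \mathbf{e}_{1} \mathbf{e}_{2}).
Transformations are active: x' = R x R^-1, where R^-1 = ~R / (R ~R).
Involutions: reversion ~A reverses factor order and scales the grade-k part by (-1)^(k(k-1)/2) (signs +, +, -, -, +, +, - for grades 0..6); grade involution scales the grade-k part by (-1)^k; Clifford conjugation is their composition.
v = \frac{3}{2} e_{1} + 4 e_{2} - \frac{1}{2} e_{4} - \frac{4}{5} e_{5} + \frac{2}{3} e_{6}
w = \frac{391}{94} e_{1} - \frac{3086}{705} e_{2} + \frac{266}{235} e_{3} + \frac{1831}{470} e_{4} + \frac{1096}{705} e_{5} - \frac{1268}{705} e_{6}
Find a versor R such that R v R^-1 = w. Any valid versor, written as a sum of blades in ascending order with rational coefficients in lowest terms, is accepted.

R = v + w = \frac{266}{47} e_{1} - \frac{266}{705} e_{2} + \frac{266}{235} e_{3} + \frac{798}{235} e_{4} + \frac{532}{705} e_{5} - \frac{266}{235} e_{6} works: the equal norms (\frac{3806}{225}) guarantee its sandwich swaps v into w.
Answer: \frac{266}{47} e_{1} - \frac{266}{705} e_{2} + \frac{266}{235} e_{3} + \frac{798}{235} e_{4} + \frac{532}{705} e_{5} - \frac{266}{235} e_{6}


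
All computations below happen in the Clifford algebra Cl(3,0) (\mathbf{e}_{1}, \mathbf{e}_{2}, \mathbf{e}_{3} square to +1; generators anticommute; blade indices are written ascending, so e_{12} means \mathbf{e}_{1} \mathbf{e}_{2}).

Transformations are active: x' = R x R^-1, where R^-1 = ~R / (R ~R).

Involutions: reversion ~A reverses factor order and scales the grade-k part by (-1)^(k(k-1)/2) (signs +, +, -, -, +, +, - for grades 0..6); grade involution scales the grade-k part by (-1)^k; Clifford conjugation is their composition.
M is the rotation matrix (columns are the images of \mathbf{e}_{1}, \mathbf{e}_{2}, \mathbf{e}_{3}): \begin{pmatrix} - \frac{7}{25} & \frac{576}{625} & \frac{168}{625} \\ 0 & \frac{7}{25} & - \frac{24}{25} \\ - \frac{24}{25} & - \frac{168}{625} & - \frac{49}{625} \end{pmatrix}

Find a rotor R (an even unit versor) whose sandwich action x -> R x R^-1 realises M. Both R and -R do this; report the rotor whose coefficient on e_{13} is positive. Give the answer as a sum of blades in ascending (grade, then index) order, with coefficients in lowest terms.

Method: write R = a + b12*e_{12} + b13*e_{13} + b23*e_{23} with a^2 + b12^2 + b13^2 + b23^2 = 1 (so R^-1 = ~R). Expanding the columns R e_j ~R gives tr M = 4a^2 - 1 and, from the antisymmetric part, M21 - M12 = -4a*b12, M13 - M31 = 4a*b13, M32 - M23 = -4a*b23.
Here tr M = -\frac{49}{625}, so a^2 = (1 + tr M)/4 = \frac{144}{625} and a = ±\frac{12}{25}. Taking a = \frac{12}{25}: M21 - M12 = -\frac{576}{625}, M13 - M31 = \frac{768}{625}, M32 - M23 = \frac{432}{625}, giving b12 = \frac{12}{25}, b13 = \frac{16}{25}, b23 = -\frac{9}{25}, i.e. R = \frac{12}{25} + \frac{12}{25} e_{12} + \frac{16}{25} e_{13} - \frac{9}{25} e_{23}.
Its e_{13} coefficient is already positive.
Answer: \frac{12}{25} + \frac{12}{25} e_{12} + \frac{16}{25} e_{13} - \frac{9}{25} e_{23}. Note: both R and -R realise this M (trace -\frac{49}{625}); the covering map identifies them, and the e_{13}-coefficient sign is the tie-breaker.


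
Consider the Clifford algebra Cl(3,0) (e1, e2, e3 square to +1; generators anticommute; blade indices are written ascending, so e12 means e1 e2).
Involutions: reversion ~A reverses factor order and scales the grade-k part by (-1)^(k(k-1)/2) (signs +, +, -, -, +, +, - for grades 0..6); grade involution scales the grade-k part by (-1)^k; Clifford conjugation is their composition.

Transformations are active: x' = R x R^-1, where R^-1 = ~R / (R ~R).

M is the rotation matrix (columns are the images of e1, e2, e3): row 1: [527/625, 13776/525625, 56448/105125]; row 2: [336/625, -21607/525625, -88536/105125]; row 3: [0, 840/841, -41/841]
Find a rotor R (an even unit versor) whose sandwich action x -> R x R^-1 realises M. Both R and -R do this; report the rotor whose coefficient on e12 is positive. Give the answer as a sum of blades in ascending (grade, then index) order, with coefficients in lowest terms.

Method: write R = a + b12*e12 + b13*e13 + b23*e23 with a^2 + b12^2 + b13^2 + b23^2 = 1 (so R^-1 = ~R). Expanding the columns R e_j ~R gives tr M = 4a^2 - 1 and, from the antisymmetric part, M21 - M12 = -4a*b12, M13 - M31 = 4a*b13, M32 - M23 = -4a*b23.
Here tr M = 15839/21025, so a^2 = (1 + tr M)/4 = 9216/21025 and a = ±96/145. Taking a = 96/145: M21 - M12 = 10752/21025, M13 - M31 = 56448/105125, M32 - M23 = 193536/105125, giving b12 = -28/145, b13 = 147/725, b23 = -504/725, i.e. R = 96/145 - 28/145*e12 + 147/725*e13 - 504/725*e23.
Its e12 coefficient is negative, so report the other preimage -R.
Answer: -96/145 + 28/145*e12 - 147/725*e13 + 504/725*e23. Why the constraint matters: R and -R act identically through the sandwich — M has trace 15839/21025 either way — so only the sign condition on e12 picks one of the two preimages.


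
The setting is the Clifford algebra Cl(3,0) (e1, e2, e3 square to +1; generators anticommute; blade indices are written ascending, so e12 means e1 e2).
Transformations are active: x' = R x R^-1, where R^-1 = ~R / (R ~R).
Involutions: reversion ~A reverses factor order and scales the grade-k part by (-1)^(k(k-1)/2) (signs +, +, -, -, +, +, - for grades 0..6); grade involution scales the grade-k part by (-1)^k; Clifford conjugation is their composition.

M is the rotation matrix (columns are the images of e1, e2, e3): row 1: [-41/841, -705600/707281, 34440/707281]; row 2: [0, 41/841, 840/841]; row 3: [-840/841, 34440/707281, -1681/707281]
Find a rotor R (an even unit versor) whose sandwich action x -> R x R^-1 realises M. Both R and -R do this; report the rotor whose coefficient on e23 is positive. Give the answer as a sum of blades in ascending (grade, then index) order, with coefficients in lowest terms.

Method: write R = a + b12*e12 + b13*e13 + b23*e23 with a^2 + b12^2 + b13^2 + b23^2 = 1 (so R^-1 = ~R). Expanding the columns R e_j ~R gives tr M = 4a^2 - 1 and, from the antisymmetric part, M21 - M12 = -4a*b12, M13 - M31 = 4a*b13, M32 - M23 = -4a*b23.
Here tr M = -1681/707281, so a^2 = (1 + tr M)/4 = 176400/707281 and a = ±420/841. Taking a = 420/841: M21 - M12 = 705600/707281, M13 - M31 = 740880/707281, M32 - M23 = -672000/707281, giving b12 = -420/841, b13 = 441/841, b23 = 400/841, i.e. R = 420/841 - 420/841*e12 + 441/841*e13 + 400/841*e23.
Its e23 coefficient is already positive.
Answer: 420/841 - 420/841*e12 + 441/841*e13 + 400/841*e23. Uniqueness: Spin(3) -> SO(3) maps R and -R to the same rotation of trace -1681/707281; fixing the sign of the e23 coefficient removes the ambiguity.


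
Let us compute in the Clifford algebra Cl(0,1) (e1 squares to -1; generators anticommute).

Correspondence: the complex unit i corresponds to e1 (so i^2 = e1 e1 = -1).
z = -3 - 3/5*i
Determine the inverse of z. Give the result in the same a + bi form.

In blades: z = -3 - 3/5*e1.
With qbar = -3 + 3/5*e1 (scalar fixed, mapped units negated), z qbar = 234/25 (the sum of squared coefficients), so z^-1 = qbar / (234/25) = -25/78 + 5/78*e1; translating back:
Answer: -25/78 + 5/78*i


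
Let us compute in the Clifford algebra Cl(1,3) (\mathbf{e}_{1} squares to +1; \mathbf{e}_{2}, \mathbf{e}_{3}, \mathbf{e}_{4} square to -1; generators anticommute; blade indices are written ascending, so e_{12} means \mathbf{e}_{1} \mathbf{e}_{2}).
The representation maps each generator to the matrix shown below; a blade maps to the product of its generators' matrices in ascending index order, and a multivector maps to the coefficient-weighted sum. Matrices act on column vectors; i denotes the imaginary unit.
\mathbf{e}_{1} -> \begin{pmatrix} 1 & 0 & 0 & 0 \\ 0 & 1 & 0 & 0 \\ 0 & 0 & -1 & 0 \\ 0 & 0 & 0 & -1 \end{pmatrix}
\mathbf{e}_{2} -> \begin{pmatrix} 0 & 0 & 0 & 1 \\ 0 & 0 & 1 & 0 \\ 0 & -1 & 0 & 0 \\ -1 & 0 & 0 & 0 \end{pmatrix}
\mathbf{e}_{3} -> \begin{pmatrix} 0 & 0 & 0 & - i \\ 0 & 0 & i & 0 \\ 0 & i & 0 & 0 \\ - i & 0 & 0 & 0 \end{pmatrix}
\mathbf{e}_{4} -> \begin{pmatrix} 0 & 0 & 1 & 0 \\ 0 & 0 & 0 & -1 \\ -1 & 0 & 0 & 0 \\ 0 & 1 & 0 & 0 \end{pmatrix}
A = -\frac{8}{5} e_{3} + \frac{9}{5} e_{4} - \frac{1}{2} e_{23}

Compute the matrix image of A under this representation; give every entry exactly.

Bivector images (products of the table entries): rho(e_{23}) = rho(\mathbf{e}_{2})rho(\mathbf{e}_{3}) = \begin{pmatrix} - i & 0 & 0 & 0 \\ 0 & i & 0 & 0 \\ 0 & 0 & - i & 0 \\ 0 & 0 & 0 & i \end{pmatrix}.
M = (-\frac{8}{5})*rho(e_{3}) + (\frac{9}{5})*rho(e_{4}) + (-\frac{1}{2})*rho(e_{23}), summed entrywise:
Answer: \begin{pmatrix} \frac{i}{2} & 0 & \frac{9}{5} & \frac{8 i}{5} \\ 0 & - \frac{i}{2} & - \frac{8 i}{5} & - \frac{9}{5} \\ - \frac{9}{5} & - \frac{8 i}{5} & \frac{i}{2} & 0 \\ \frac{8 i}{5} & \frac{9}{5} & 0 & - \frac{i}{2} \end{pmatrix}


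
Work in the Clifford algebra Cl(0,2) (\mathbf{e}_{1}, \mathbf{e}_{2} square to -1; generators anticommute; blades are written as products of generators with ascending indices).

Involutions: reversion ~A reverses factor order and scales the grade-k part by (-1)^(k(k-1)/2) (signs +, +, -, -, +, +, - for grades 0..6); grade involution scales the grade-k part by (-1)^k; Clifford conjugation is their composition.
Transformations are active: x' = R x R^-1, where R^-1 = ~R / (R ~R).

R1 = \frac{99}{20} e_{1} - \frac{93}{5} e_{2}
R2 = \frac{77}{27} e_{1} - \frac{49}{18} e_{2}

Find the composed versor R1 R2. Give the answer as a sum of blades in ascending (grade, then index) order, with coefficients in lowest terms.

Distribute over the terms of R1 (each basis-blade product reordered to ascending indices, repeated generators contracted through their squares):
(\frac{99}{20} e_{1}) R2 = -\frac{847}{60} - \frac{539}{40} e_{1} e_{2}
(-\frac{93}{5} e_{2}) R2 = -\frac{1519}{30} + \frac{2387}{45} e_{1} e_{2}
Summing the partial products and collecting blades:
Answer: -\frac{259}{4} + \frac{2849}{72} e_{1} e_{2}


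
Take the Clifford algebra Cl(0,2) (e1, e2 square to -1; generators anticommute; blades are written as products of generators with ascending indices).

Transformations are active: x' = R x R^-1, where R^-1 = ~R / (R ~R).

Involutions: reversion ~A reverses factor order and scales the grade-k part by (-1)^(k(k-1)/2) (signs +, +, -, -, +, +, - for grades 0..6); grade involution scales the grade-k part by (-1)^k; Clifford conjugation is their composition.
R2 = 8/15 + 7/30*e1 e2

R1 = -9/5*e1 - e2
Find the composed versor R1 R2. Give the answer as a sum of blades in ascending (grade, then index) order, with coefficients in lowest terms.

Distribute over the terms of R1 (each basis-blade product reordered to ascending indices, repeated generators contracted through their squares):
(-9/5*e1) R2 = -24/25*e1 + 21/50*e2
(-e2) R2 = -7/30*e1 - 8/15*e2
Summing the partial products and collecting blades:
Answer: -179/150*e1 - 17/150*e2
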